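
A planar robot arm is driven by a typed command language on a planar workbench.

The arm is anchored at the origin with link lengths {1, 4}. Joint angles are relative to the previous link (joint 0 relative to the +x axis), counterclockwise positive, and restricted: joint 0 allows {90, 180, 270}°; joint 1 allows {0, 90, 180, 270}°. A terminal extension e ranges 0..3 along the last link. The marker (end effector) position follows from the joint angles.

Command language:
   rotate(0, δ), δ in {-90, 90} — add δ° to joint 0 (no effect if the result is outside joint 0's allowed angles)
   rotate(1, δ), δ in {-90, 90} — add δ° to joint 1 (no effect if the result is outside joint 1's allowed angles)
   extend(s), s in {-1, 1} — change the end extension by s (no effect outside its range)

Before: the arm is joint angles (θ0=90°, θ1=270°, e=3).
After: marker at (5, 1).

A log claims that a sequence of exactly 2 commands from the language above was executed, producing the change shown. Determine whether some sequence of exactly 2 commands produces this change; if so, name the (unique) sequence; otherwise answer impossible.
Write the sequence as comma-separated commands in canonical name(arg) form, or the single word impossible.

begin: joint angles (θ0=90°, θ1=270°, e=3)
step 1 (extend(-1)): joint angles (θ0=90°, θ1=270°, e=2)
step 2 (extend(-1)): joint angles (θ0=90°, θ1=270°, e=1)
no rival 2-sequence matches.

extend(-1), extend(-1)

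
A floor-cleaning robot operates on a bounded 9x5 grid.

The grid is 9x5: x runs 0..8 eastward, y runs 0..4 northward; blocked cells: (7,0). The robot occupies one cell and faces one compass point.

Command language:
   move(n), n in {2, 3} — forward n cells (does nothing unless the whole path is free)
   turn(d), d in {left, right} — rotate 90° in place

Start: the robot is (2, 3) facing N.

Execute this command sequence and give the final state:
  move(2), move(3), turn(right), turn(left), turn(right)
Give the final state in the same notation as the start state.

from: (2, 3) facing N
t=1 move(2) ⇒ (2, 3) facing N
t=2 move(3) ⇒ (2, 3) facing N
t=3 turn(right) ⇒ (2, 3) facing E
t=4 turn(left) ⇒ (2, 3) facing N
t=5 turn(right) ⇒ (2, 3) facing E

(2, 3) facing E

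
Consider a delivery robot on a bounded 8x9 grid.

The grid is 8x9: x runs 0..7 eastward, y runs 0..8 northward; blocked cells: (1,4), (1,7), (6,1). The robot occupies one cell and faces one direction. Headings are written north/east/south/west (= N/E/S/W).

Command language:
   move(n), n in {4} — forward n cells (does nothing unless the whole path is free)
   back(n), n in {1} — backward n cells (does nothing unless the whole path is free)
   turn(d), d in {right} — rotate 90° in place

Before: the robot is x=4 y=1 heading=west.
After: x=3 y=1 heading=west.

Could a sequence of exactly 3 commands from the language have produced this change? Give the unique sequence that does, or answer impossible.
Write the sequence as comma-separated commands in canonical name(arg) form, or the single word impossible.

impossible

all 27 sequences checked — none match.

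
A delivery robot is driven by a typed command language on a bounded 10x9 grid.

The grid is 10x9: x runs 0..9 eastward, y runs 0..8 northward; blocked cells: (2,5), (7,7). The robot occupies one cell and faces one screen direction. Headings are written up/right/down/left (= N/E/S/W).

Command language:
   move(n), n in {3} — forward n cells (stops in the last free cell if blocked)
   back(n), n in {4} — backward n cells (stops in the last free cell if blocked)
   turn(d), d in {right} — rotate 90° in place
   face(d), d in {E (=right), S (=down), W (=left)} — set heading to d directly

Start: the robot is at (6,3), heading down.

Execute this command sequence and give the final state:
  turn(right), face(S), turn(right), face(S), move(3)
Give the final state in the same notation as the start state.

at (6,0), heading down

from: at (6,3), heading down
step 1 (turn(right)): at (6,3), heading left
step 2 (face(S)): at (6,3), heading down
step 3 (turn(right)): at (6,3), heading left
step 4 (face(S)): at (6,3), heading down
step 5 (move(3)): at (6,0), heading down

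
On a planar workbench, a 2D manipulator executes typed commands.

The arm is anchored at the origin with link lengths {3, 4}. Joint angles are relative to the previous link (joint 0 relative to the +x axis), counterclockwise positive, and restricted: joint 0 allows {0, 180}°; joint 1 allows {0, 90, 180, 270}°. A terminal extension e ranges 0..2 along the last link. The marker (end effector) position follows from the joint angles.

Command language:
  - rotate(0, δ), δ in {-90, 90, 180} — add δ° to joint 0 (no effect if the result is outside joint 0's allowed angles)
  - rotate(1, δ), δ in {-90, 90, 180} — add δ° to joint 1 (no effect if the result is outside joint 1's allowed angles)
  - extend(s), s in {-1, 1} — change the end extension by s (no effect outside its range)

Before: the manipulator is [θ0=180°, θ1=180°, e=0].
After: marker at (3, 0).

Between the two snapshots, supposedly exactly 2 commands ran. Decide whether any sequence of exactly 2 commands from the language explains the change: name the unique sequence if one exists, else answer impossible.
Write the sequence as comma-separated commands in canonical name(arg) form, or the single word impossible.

initial: [θ0=180°, θ1=180°, e=0]
step 1 (extend(1)): [θ0=180°, θ1=180°, e=1]
step 2 (extend(1)): [θ0=180°, θ1=180°, e=2]
uniquely the one of 64 2-step routes that fits.

extend(1), extend(1)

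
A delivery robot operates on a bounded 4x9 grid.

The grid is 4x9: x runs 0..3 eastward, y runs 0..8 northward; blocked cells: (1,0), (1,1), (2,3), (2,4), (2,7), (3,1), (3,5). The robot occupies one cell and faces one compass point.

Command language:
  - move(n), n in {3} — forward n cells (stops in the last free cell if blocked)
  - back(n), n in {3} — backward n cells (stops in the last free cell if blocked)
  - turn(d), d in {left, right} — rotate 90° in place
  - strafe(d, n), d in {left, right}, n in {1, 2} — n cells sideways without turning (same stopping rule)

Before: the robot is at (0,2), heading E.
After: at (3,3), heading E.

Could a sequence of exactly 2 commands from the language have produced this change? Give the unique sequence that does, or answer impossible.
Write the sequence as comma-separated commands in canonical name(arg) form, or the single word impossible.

key: order matters: swapping move(3) and strafe(left, 1) lands elsewhere
begin: at (0,2), heading E
[1] after move(3): at (3,2), heading E
[2] after strafe(left, 1): at (3,3), heading E
uniquely the one of 64 2-step routes that fits.

move(3), strafe(left, 1)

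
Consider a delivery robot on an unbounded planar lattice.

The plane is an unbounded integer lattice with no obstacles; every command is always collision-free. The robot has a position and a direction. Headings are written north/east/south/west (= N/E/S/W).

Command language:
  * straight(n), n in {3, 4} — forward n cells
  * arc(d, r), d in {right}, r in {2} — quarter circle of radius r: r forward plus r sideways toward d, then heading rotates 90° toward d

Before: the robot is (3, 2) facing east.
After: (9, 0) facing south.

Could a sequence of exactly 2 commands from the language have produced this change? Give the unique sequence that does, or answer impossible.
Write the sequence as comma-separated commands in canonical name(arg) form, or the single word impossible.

straight(4), arc(right, 2)

key: running arc(right, 2) before straight(4) would end elsewhere — order is forced
initial: (3, 2) facing east
1. straight(4) → (7, 2) facing east
2. arc(right, 2) → (9, 0) facing south
no rival 2-sequence matches.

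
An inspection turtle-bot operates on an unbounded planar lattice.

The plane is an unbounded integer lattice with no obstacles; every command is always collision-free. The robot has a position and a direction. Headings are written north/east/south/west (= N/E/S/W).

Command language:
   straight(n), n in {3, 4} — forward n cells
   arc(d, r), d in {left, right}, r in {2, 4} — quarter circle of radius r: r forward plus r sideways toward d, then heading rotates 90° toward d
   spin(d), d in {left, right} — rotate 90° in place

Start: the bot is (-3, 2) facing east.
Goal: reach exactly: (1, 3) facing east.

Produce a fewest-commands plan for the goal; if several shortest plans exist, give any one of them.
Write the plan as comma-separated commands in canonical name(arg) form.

spin(left), arc(right, 4), spin(right), straight(3), spin(left)

start: (-3, 2) facing east
1. spin(left) → (-3, 2) facing north
2. arc(right, 4) → (1, 6) facing east
3. spin(right) → (1, 6) facing south
4. straight(3) → (1, 3) facing south
5. spin(left) → (1, 3) facing east
shorter routes all fall short; 5 is best.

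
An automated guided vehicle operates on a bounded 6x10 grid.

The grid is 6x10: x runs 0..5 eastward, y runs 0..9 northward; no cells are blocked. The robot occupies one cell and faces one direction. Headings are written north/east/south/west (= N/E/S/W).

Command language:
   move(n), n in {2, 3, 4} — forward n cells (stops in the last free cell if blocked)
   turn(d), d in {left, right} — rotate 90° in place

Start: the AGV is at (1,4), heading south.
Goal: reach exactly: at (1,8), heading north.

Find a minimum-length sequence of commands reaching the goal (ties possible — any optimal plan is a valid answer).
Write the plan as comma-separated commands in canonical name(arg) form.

turn(right), turn(right), move(4)

initial: at (1,4), heading south
step 1 (turn(right)): at (1,4), heading west
step 2 (turn(right)): at (1,4), heading north
step 3 (move(4)): at (1,8), heading north
no 2-step plan works, so 3 is optimal.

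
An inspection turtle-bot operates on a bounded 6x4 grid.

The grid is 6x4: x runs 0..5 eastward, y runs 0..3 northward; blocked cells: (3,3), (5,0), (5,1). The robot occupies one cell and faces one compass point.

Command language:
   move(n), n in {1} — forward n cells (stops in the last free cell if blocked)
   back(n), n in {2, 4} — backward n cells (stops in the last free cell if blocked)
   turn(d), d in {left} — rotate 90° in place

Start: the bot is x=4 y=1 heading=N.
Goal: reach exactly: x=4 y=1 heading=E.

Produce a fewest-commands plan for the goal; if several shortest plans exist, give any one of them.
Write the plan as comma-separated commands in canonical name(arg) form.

start: x=4 y=1 heading=N
[1] after turn(left): x=4 y=1 heading=W
[2] after turn(left): x=4 y=1 heading=S
[3] after turn(left): x=4 y=1 heading=E
nothing shorter than 3 reaches the goal.

turn(left), turn(left), turn(left)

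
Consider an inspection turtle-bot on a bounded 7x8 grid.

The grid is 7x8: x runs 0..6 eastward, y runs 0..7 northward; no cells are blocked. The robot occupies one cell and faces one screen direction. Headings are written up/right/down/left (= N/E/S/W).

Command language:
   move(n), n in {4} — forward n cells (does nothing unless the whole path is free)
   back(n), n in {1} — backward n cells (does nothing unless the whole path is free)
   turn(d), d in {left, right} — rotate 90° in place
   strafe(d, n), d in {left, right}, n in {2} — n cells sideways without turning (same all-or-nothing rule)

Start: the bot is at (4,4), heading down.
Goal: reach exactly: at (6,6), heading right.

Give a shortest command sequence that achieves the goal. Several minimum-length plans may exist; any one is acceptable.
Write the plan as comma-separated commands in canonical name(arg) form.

from: at (4,4), heading down
1. strafe(left, 2) → at (6,4), heading down
2. turn(left) → at (6,4), heading right
3. strafe(left, 2) → at (6,6), heading right
no 2-step plan works, so 3 is optimal.

strafe(left, 2), turn(left), strafe(left, 2)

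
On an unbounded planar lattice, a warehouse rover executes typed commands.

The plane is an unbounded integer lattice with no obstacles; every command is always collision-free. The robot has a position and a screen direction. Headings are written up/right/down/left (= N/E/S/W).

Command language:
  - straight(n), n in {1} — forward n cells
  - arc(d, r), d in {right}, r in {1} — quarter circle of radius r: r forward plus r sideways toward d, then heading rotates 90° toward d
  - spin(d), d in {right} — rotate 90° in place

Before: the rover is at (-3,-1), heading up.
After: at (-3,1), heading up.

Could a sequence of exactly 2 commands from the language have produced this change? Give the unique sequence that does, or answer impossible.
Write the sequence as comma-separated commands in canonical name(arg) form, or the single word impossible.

key: heading stays N — no command in the sequence turns
from: at (-3,-1), heading up
[1] after straight(1): at (-3,0), heading up
[2] after straight(1): at (-3,1), heading up
uniquely the one of 9 2-step routes that fits.

straight(1), straight(1)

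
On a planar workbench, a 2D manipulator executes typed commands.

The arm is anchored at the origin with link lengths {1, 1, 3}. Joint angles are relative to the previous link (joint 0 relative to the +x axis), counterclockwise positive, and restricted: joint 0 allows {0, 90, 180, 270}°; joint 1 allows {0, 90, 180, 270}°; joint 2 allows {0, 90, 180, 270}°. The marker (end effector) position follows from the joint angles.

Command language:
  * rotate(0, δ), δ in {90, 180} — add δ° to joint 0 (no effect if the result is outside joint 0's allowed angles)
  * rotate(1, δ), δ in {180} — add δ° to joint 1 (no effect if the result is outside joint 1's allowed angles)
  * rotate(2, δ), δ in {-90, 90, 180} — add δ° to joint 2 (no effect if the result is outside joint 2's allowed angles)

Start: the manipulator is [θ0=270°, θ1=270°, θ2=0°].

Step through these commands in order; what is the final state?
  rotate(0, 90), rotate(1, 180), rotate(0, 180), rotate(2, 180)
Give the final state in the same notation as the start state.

begin: [θ0=270°, θ1=270°, θ2=0°]
step 1 (rotate(0, 90)): [θ0=0°, θ1=270°, θ2=0°]
step 2 (rotate(1, 180)): [θ0=0°, θ1=90°, θ2=0°]
step 3 (rotate(0, 180)): [θ0=180°, θ1=90°, θ2=0°]
step 4 (rotate(2, 180)): [θ0=180°, θ1=90°, θ2=180°]

[θ0=180°, θ1=90°, θ2=180°]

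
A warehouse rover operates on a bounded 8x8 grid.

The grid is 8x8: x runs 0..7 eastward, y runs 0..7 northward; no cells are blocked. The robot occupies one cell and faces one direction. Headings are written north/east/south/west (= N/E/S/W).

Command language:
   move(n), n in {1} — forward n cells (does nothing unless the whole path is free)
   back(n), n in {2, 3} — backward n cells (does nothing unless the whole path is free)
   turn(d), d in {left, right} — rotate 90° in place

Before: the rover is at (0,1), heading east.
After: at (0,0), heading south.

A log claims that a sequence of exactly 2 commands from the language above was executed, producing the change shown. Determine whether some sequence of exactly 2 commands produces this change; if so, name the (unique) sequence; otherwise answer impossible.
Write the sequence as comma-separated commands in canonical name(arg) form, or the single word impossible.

turn(right), move(1)

key: running move(1) before turn(right) would end elsewhere — order is forced
begin: at (0,1), heading east
step 1 (turn(right)): at (0,1), heading south
step 2 (move(1)): at (0,0), heading south
no other 2-command option fits: unique.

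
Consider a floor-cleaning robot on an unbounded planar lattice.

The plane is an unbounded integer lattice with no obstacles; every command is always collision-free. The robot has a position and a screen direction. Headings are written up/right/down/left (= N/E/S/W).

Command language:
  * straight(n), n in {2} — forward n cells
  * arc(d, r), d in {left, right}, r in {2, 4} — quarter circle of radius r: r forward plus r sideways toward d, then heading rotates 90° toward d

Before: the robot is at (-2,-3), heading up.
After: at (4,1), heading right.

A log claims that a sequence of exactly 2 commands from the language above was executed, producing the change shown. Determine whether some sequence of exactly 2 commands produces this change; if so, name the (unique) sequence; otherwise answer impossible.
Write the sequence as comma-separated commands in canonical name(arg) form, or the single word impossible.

arc(right, 4), straight(2)

key: position moved to (4,1) AND the heading swung to E — translation plus rotation needed
t0: at (-2,-3), heading up
step 1 (arc(right, 4)): at (2,1), heading right
step 2 (straight(2)): at (4,1), heading right
no other 2-command option fits: unique.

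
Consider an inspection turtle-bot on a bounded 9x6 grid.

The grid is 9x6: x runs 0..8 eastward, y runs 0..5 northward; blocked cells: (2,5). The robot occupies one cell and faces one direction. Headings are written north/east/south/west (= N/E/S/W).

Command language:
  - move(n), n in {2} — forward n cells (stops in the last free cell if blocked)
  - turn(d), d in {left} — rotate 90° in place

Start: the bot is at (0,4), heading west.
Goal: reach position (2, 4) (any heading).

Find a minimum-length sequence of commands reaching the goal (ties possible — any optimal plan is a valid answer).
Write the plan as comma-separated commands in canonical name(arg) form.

t0: at (0,4), heading west
1. turn(left) → at (0,4), heading south
2. turn(left) → at (0,4), heading east
3. move(2) → at (2,4), heading east
minimal: 3 command(s), checked below 3.

turn(left), turn(left), move(2)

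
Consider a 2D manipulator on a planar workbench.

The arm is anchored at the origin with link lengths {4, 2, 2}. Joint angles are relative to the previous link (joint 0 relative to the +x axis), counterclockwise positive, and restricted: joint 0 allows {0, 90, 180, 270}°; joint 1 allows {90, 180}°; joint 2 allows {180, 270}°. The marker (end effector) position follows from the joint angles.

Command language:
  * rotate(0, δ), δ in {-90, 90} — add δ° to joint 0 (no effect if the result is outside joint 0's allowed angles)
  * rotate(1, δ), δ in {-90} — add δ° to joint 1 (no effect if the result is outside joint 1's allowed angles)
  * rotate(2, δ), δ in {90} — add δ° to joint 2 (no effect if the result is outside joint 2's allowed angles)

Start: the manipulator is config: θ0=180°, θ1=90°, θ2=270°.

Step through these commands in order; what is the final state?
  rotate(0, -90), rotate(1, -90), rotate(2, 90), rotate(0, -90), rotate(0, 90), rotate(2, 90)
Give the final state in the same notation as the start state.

start: config: θ0=180°, θ1=90°, θ2=270°
1. rotate(0, -90) → config: θ0=90°, θ1=90°, θ2=270°
2. rotate(1, -90) → config: θ0=90°, θ1=90°, θ2=270°
3. rotate(2, 90) → config: θ0=90°, θ1=90°, θ2=270°
4. rotate(0, -90) → config: θ0=0°, θ1=90°, θ2=270°
5. rotate(0, 90) → config: θ0=90°, θ1=90°, θ2=270°
6. rotate(2, 90) → config: θ0=90°, θ1=90°, θ2=270°

config: θ0=90°, θ1=90°, θ2=270°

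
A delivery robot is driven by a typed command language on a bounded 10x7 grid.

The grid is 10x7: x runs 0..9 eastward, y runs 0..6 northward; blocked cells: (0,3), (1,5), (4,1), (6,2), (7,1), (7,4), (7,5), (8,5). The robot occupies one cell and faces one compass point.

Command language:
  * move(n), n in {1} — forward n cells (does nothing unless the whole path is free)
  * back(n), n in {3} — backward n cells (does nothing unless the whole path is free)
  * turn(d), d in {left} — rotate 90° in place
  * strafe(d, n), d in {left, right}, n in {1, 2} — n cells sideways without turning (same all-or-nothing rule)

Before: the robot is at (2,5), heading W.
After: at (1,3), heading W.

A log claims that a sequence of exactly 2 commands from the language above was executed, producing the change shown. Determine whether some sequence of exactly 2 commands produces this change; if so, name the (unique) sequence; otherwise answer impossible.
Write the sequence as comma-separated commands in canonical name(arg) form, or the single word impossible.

strafe(left, 2), move(1)

key: still facing W at the end — nothing in the sequence rotates
from: at (2,5), heading W
[1] after strafe(left, 2): at (2,3), heading W
[2] after move(1): at (1,3), heading W
no rival 2-sequence matches.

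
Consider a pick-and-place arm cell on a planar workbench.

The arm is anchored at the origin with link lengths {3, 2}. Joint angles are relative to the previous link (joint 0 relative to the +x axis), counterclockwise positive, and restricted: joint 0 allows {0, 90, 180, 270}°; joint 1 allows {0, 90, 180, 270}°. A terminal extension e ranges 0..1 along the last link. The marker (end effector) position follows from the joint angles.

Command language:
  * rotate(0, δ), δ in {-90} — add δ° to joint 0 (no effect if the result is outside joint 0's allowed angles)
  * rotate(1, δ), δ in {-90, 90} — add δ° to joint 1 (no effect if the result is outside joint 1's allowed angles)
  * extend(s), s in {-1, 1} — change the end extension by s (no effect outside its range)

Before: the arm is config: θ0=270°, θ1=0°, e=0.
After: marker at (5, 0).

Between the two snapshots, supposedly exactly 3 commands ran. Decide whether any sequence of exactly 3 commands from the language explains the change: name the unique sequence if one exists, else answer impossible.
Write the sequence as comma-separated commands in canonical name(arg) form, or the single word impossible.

rotate(0, -90), rotate(0, -90), rotate(0, -90)

begin: config: θ0=270°, θ1=0°, e=0
t=1 rotate(0, -90) ⇒ config: θ0=180°, θ1=0°, e=0
t=2 rotate(0, -90) ⇒ config: θ0=90°, θ1=0°, e=0
t=3 rotate(0, -90) ⇒ config: θ0=0°, θ1=0°, e=0
uniquely the one of 125 3-step routes that fits.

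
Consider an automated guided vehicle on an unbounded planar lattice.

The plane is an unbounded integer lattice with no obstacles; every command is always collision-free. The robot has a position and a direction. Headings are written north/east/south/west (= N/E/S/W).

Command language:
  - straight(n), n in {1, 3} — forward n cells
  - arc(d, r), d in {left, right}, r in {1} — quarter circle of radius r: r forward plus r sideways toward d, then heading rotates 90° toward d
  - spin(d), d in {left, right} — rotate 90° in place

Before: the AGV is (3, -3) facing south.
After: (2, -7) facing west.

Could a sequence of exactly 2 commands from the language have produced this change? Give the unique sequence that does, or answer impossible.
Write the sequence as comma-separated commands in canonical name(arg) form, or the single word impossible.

key: order matters: swapping straight(3) and arc(right, 1) lands elsewhere
start: (3, -3) facing south
1. straight(3) → (3, -6) facing south
2. arc(right, 1) → (2, -7) facing west
all 36 alternatives checked — unique.

straight(3), arc(right, 1)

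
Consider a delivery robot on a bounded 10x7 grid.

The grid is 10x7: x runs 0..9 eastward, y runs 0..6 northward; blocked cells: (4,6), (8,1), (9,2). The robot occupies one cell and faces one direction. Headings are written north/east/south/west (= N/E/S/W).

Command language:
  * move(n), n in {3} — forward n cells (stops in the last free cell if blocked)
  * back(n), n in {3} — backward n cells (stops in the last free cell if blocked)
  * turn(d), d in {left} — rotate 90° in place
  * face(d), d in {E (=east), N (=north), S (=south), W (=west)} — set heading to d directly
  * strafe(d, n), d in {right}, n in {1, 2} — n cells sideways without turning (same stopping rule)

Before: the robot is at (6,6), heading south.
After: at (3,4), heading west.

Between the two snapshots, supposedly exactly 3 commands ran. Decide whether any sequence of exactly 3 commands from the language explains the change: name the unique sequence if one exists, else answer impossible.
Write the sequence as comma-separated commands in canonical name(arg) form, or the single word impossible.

impossible

all 729 sequences checked — none match.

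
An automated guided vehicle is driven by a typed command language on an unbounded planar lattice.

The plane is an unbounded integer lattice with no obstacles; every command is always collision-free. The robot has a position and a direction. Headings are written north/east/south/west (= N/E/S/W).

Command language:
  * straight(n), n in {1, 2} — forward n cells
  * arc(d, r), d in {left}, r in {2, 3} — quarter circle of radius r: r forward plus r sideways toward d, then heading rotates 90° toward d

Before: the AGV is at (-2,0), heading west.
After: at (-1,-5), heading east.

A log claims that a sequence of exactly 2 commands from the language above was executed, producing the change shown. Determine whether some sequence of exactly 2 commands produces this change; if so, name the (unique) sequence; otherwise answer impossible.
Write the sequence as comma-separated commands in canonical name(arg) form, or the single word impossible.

arc(left, 2), arc(left, 3)

key: cell and facing (now E) both changed — the 2 commands mix motion and turning
t0: at (-2,0), heading west
[1] after arc(left, 2): at (-4,-2), heading south
[2] after arc(left, 3): at (-1,-5), heading east
all 16 alternatives checked — unique.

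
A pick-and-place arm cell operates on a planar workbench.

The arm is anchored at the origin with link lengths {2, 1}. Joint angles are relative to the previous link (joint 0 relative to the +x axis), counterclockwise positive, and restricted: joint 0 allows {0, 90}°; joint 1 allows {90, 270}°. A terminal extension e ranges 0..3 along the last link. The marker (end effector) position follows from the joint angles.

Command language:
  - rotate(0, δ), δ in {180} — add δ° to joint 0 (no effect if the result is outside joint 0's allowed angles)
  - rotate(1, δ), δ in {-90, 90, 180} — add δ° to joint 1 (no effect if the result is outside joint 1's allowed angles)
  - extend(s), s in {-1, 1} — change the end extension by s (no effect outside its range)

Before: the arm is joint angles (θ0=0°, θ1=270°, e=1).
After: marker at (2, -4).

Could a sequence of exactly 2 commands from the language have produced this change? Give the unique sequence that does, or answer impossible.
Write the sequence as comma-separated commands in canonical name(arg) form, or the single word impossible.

t0: joint angles (θ0=0°, θ1=270°, e=1)
step 1 (extend(1)): joint angles (θ0=0°, θ1=270°, e=2)
step 2 (extend(1)): joint angles (θ0=0°, θ1=270°, e=3)
uniquely the one of 36 2-step routes that fits.

extend(1), extend(1)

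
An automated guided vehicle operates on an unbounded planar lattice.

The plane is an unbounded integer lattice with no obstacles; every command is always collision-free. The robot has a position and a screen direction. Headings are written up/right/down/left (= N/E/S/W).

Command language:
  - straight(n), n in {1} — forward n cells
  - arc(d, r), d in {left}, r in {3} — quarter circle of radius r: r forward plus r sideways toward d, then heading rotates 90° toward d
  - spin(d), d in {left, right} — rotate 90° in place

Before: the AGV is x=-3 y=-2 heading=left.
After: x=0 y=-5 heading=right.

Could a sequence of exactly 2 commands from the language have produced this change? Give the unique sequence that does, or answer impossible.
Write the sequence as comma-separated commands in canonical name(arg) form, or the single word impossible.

key: position moved to (0,-5) AND the heading swung to E — translation plus rotation needed
t0: x=-3 y=-2 heading=left
step 1 (spin(left)): x=-3 y=-2 heading=down
step 2 (arc(left, 3)): x=0 y=-5 heading=right
uniquely the one of 16 2-step routes that fits.

spin(left), arc(left, 3)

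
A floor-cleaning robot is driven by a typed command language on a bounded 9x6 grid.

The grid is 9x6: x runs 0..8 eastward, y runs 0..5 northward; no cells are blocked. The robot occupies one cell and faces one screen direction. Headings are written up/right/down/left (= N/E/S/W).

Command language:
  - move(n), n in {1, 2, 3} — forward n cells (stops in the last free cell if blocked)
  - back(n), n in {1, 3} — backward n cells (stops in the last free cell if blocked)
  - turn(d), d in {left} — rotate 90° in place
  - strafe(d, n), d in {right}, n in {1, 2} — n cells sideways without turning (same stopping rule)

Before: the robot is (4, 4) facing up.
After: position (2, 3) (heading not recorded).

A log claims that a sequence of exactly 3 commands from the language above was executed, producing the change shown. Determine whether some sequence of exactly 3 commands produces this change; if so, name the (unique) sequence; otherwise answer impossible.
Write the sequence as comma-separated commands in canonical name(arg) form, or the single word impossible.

key: running move(2) before back(1) would end elsewhere — order is forced
begin: (4, 4) facing up
1. back(1) → (4, 3) facing up
2. turn(left) → (4, 3) facing left
3. move(2) → (2, 3) facing left
all 512 alternatives checked — unique.

back(1), turn(left), move(2)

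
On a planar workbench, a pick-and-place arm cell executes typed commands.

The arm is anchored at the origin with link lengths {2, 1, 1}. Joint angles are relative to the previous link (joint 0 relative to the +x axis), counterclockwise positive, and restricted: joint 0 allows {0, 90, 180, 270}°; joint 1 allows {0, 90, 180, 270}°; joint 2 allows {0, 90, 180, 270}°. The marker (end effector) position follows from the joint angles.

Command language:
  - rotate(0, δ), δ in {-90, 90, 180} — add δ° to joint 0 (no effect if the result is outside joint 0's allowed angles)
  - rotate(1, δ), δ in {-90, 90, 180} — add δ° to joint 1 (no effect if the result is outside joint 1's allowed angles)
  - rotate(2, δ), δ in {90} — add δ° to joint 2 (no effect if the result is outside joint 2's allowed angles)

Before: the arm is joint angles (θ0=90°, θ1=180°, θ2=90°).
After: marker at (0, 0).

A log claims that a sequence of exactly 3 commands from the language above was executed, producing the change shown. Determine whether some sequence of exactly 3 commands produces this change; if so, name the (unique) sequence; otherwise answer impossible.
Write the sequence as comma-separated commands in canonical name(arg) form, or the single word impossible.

from: joint angles (θ0=90°, θ1=180°, θ2=90°)
step 1 (rotate(2, 90)): joint angles (θ0=90°, θ1=180°, θ2=180°)
step 2 (rotate(2, 90)): joint angles (θ0=90°, θ1=180°, θ2=270°)
step 3 (rotate(2, 90)): joint angles (θ0=90°, θ1=180°, θ2=0°)
no rival 3-sequence matches.

rotate(2, 90), rotate(2, 90), rotate(2, 90)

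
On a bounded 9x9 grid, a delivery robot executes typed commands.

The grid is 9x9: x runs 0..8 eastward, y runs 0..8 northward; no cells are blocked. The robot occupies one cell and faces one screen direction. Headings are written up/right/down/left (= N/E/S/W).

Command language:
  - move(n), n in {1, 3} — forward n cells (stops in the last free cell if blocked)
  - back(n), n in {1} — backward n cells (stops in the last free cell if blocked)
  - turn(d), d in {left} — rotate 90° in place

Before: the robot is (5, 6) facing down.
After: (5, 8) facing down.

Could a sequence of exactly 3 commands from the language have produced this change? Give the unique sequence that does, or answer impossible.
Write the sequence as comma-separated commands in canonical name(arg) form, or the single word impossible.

back(1), back(1), back(1)

key: the third back(1) runs into the grid edge before its full distance
begin: (5, 6) facing down
t=1 back(1) ⇒ (5, 7) facing down
t=2 back(1) ⇒ (5, 8) facing down
t=3 back(1) ⇒ (5, 8) facing down
uniquely the one of 64 3-step routes that fits.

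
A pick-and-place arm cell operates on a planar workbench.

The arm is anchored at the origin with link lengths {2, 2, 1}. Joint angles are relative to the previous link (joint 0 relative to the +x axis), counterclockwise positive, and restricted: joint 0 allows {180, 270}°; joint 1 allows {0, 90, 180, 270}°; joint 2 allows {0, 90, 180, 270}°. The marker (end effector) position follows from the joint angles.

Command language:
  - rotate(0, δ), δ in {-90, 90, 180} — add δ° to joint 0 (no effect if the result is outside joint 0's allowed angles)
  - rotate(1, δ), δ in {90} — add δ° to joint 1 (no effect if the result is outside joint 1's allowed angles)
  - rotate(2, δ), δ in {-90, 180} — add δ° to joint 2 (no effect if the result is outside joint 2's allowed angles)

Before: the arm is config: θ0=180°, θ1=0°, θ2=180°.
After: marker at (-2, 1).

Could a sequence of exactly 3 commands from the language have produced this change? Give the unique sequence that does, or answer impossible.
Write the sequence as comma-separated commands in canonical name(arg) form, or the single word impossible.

rotate(1, 90), rotate(1, 90), rotate(1, 90)

t0: config: θ0=180°, θ1=0°, θ2=180°
t=1 rotate(1, 90) ⇒ config: θ0=180°, θ1=90°, θ2=180°
t=2 rotate(1, 90) ⇒ config: θ0=180°, θ1=180°, θ2=180°
t=3 rotate(1, 90) ⇒ config: θ0=180°, θ1=270°, θ2=180°
no other 3-command option fits: unique.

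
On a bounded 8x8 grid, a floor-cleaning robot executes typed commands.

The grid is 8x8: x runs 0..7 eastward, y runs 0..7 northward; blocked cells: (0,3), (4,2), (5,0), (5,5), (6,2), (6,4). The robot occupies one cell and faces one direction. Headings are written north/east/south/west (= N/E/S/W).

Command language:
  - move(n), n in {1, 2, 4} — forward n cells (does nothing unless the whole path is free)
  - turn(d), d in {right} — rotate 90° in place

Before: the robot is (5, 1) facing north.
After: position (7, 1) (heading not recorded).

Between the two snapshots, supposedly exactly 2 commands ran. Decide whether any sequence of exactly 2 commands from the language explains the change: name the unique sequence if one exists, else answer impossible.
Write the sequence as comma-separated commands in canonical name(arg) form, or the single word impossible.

turn(right), move(2)

key: running move(2) before turn(right) would end elsewhere — order is forced
initial: (5, 1) facing north
t=1 turn(right) ⇒ (5, 1) facing east
t=2 move(2) ⇒ (7, 1) facing east
no rival 2-sequence matches.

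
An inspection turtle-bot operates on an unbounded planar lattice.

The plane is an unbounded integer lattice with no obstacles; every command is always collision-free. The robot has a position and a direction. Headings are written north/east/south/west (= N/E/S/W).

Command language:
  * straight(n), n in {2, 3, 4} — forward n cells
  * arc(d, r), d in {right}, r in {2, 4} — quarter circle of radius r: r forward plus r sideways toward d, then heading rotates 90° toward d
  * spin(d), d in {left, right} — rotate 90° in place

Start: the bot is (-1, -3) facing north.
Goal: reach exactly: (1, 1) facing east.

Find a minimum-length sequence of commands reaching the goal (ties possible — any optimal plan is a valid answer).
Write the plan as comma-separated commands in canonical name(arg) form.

straight(2), arc(right, 2)

begin: (-1, -3) facing north
1. straight(2) → (-1, -1) facing north
2. arc(right, 2) → (1, 1) facing east
no 1-step plan works, so 2 is optimal.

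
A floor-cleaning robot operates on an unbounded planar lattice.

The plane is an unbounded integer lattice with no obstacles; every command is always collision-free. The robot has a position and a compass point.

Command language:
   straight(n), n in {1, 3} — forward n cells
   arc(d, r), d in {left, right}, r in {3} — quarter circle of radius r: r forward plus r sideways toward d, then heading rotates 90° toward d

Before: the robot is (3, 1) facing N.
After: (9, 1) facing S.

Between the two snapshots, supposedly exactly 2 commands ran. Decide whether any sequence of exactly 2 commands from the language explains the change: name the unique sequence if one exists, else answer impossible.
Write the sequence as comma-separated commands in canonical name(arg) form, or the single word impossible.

arc(right, 3), arc(right, 3)

key: position moved to (9,1) AND the heading swung to S — translation plus rotation needed
start: (3, 1) facing N
[1] after arc(right, 3): (6, 4) facing E
[2] after arc(right, 3): (9, 1) facing S
all 16 alternatives checked — unique.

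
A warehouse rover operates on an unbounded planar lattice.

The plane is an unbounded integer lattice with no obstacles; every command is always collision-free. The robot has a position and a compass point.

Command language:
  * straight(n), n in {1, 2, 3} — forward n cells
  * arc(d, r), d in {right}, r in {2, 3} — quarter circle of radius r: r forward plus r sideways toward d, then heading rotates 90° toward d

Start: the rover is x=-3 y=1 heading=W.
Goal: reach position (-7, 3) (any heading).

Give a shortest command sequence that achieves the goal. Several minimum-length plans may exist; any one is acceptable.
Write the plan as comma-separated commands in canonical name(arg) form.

from: x=-3 y=1 heading=W
[1] after straight(2): x=-5 y=1 heading=W
[2] after arc(right, 2): x=-7 y=3 heading=N
nothing shorter than 2 reaches the goal.

straight(2), arc(right, 2)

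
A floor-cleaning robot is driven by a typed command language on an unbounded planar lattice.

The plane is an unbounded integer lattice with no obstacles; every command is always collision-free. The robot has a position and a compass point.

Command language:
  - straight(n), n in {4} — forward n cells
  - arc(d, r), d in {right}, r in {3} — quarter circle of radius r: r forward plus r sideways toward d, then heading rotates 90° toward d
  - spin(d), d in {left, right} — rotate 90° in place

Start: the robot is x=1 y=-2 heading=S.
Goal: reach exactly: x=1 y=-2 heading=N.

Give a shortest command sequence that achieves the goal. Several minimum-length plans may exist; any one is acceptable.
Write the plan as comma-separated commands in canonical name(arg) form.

spin(right), spin(right)

t0: x=1 y=-2 heading=S
[1] after spin(right): x=1 y=-2 heading=W
[2] after spin(right): x=1 y=-2 heading=N
nothing shorter than 2 reaches the goal.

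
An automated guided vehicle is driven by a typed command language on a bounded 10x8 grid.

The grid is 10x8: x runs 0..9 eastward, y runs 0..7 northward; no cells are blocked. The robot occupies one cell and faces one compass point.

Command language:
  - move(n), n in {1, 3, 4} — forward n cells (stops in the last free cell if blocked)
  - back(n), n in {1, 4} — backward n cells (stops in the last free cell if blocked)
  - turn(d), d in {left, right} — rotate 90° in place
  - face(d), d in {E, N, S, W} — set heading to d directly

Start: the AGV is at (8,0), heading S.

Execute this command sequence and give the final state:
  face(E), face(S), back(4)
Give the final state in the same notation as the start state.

at (8,4), heading S

begin: at (8,0), heading S
[1] after face(E): at (8,0), heading E
[2] after face(S): at (8,0), heading S
[3] after back(4): at (8,4), heading S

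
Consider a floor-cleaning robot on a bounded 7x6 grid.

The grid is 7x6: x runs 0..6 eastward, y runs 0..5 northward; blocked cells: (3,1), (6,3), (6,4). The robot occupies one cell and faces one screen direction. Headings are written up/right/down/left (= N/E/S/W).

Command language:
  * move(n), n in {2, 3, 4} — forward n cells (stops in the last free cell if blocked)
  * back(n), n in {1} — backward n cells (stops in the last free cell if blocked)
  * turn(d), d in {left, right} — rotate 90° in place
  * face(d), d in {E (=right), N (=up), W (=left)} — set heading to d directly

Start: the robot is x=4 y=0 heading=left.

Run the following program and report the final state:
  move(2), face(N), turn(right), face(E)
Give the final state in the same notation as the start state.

begin: x=4 y=0 heading=left
[1] after move(2): x=2 y=0 heading=left
[2] after face(N): x=2 y=0 heading=up
[3] after turn(right): x=2 y=0 heading=right
[4] after face(E): x=2 y=0 heading=right

x=2 y=0 heading=right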